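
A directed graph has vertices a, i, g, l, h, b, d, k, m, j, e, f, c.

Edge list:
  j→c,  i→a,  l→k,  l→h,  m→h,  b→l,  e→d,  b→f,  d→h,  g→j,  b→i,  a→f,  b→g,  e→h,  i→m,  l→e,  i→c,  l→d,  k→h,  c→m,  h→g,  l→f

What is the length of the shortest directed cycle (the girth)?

5

For each vertex v, BFS finds the shortest path from v back to v.
The shortest such closed walk is g → j → c → m → h → g, length 5.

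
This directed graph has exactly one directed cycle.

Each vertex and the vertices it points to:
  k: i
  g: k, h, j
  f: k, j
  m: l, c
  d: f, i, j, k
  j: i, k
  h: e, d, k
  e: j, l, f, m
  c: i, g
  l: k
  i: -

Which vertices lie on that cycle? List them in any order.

DFS with gray/black marking from h:
h gray
  e gray
    j gray
      i gray
      i black
      k gray
        k→i: i black — skip
      k black
    j black
    l gray
      l→k: k black — skip
    l black
    f gray
      f→k: k black — skip
      f→j: j black — skip
    f black
    m gray
      m→l: l black — skip
      c gray
        c→i: i black — skip
        g gray
          g→k: k black — skip
          g→h: h is gray → back edge
Back edge closes the cycle h → e → m → c → g → h; its vertices are {c, e, g, h, m}.

c, e, g, h, m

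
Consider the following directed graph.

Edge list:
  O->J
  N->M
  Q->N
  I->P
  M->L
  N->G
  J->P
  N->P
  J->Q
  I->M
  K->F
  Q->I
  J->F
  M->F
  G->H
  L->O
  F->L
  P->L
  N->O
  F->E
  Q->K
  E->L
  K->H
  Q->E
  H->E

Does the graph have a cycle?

DFS with white/gray/black marking, starting from Q:
Q gray
  N gray
    G gray
      H gray
        E gray
          L gray
            O gray
              J gray
                J→Q: Q is gray → back edge
Back edge found, so a cycle exists: Q → N → G → H → E → L → O → J → Q.

Yes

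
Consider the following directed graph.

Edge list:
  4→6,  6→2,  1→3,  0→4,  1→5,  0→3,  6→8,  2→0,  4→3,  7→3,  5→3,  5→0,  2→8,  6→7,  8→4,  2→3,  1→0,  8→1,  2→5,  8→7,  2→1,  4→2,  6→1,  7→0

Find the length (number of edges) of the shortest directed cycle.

For each vertex v, BFS finds the shortest path from v back to v.
The shortest such closed walk is 6 → 8 → 4 → 6, length 3.

3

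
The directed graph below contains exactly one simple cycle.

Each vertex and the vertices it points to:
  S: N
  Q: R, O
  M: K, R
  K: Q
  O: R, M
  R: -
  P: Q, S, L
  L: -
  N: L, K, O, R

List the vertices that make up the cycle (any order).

DFS with gray/black marking from Q:
Q gray
  R gray
  R black
  O gray
    O→R: R black — skip
    M gray
      K gray
        K→Q: Q is gray → back edge
Back edge closes the cycle Q → O → M → K → Q; its vertices are {K, M, O, Q}.

K, M, O, Q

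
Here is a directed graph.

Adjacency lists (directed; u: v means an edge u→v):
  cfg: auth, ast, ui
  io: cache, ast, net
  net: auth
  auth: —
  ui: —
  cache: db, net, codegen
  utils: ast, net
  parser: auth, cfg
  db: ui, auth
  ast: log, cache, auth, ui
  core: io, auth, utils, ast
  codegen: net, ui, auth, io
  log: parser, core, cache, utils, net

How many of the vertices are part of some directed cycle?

9

A vertex is on a directed cycle iff it belongs to a strongly connected component of size ≥ 2 (or has a self-loop).
The vertices on cycles are {io, ast, cfg, log, core, cache, utils, parser, codegen} — 9 in total.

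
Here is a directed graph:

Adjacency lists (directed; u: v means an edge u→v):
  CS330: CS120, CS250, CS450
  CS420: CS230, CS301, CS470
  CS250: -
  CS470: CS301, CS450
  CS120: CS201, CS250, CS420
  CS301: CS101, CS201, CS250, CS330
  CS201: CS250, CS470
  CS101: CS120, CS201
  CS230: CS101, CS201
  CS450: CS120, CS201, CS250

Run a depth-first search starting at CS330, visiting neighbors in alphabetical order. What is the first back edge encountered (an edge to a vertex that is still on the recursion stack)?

CS101->CS120

DFS from CS330 (visiting neighbors in alphabetical order); mark gray on enter, black on exit:
CS330 gray
  CS120 gray
    CS201 gray
      CS250 gray
      CS250 black
      CS470 gray
        CS301 gray
          CS101 gray
            CS101→CS120: CS120 is gray → back edge
First back edge: CS101 → CS120.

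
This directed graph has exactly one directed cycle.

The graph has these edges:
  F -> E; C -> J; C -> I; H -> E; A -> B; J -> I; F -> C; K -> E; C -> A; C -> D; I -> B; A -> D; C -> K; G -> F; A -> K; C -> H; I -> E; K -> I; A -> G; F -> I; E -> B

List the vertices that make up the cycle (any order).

A, C, F, G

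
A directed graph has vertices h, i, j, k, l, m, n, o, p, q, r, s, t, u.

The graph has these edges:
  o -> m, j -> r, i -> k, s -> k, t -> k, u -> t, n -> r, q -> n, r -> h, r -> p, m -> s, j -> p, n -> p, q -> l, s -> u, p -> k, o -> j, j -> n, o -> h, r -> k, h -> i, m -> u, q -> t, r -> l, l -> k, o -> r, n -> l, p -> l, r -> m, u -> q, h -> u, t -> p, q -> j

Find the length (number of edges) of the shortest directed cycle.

For each vertex v, BFS finds the shortest path from v back to v.
The shortest such closed walk is h → u → q → n → r → h, length 5.

5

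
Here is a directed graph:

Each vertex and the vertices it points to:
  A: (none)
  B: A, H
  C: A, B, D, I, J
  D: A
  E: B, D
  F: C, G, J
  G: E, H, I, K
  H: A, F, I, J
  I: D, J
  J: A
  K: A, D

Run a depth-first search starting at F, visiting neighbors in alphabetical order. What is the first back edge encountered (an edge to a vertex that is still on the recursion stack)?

H→F

DFS from F (visiting neighbors in alphabetical order); mark gray on enter, black on exit:
F gray
  C gray
    A gray
    A black
    B gray
      B→A: A black — skip
      H gray
        H→A: A black — skip
        H→F: F is gray → back edge
First back edge: H → F.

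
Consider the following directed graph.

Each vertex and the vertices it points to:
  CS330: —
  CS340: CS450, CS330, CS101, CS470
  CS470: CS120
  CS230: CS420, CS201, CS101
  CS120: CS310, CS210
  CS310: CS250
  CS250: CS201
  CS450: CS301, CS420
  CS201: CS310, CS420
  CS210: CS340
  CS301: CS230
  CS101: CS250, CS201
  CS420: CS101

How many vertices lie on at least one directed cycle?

9

A vertex is on a directed cycle iff it belongs to a strongly connected component of size ≥ 2 (or has a self-loop).
The vertices on cycles are {CS101, CS120, CS201, CS210, CS250, CS310, CS340, CS420, CS470} — 9 in total.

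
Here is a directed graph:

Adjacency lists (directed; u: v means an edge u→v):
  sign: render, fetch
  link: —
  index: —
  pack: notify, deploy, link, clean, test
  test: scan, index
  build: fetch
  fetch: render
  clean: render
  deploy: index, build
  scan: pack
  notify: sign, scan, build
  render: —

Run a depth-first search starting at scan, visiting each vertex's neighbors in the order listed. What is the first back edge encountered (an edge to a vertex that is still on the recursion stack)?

DFS from scan (visiting each vertex's neighbors in the order listed); mark gray on enter, black on exit:
scan gray
  pack gray
    notify gray
      sign gray
        render gray
        render black
        fetch gray
          fetch→render: render black — skip
        fetch black
      sign black
      notify→scan: scan is gray → back edge
First back edge: notify → scan.

notify->scan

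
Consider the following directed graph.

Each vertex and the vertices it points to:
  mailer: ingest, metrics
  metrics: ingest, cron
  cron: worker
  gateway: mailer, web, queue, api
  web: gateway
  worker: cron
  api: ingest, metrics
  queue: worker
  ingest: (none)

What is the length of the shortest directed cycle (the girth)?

2

For each vertex v, BFS finds the shortest path from v back to v.
The shortest such closed walk is web → gateway → web, length 2.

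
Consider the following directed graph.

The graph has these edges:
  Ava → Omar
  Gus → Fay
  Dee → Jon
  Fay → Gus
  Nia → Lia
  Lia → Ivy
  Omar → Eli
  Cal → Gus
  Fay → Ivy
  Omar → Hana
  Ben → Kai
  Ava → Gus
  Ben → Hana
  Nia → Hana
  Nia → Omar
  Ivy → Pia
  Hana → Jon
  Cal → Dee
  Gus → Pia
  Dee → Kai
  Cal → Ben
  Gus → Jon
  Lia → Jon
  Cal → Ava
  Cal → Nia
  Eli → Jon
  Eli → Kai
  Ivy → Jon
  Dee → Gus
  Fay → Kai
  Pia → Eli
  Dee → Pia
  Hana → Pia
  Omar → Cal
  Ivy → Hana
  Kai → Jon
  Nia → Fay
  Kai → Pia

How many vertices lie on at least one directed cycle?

9

A vertex is on a directed cycle iff it belongs to a strongly connected component of size ≥ 2 (or has a self-loop).
The vertices on cycles are {Ava, Cal, Eli, Fay, Gus, Kai, Nia, Pia, Omar} — 9 in total.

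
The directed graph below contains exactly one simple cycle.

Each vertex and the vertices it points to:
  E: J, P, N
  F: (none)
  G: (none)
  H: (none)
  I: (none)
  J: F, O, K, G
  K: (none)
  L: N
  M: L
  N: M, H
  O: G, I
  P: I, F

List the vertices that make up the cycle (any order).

DFS with gray/black marking from N:
N gray
  M gray
    L gray
      L→N: N is gray → back edge
Back edge closes the cycle N → M → L → N; its vertices are {L, M, N}.

L, M, N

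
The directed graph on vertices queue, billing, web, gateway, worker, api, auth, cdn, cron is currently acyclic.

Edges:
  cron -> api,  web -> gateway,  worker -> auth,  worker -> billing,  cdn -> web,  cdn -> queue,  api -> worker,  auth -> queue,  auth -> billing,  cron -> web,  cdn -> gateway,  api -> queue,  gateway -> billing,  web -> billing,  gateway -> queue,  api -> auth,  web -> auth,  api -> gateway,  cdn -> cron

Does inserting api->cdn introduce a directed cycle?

Adding api→cdn creates a cycle iff cdn can already reach api.
Path from cdn: cdn → cron → api.
So cdn → … → api → cdn is a cycle.

Yes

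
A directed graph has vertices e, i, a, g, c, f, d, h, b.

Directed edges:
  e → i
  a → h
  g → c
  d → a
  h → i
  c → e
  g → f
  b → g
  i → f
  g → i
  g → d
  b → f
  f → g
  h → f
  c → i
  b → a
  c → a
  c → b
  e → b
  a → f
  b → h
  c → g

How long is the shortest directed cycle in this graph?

2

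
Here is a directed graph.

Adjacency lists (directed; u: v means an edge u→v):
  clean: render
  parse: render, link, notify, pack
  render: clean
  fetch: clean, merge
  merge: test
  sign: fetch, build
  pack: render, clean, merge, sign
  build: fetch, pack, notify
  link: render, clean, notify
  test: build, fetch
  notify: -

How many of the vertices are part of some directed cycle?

8

A vertex is on a directed cycle iff it belongs to a strongly connected component of size ≥ 2 (or has a self-loop).
The vertices on cycles are {pack, sign, test, build, clean, fetch, merge, render} — 8 in total.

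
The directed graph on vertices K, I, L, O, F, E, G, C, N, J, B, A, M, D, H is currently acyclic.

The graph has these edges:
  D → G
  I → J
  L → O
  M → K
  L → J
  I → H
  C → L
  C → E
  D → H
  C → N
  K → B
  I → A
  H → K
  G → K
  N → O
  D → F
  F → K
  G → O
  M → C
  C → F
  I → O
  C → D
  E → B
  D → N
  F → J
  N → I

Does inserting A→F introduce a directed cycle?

Adding A→F creates a cycle iff F can already reach A.
Explore from F: no path reaches A. The graph stays acyclic.

No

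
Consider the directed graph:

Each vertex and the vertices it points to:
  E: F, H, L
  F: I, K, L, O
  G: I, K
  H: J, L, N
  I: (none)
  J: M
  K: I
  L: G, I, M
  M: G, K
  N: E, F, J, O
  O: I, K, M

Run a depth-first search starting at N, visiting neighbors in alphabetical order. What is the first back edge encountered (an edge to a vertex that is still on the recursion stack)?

DFS from N (visiting neighbors in alphabetical order); mark gray on enter, black on exit:
N gray
  E gray
    F gray
      I gray
      I black
      K gray
        K→I: I black — skip
      K black
      L gray
        G gray
          G→I: I black — skip
          G→K: K black — skip
        G black
        L→I: I black — skip
        M gray
          M→G: G black — skip
          M→K: K black — skip
        M black
      L black
      O gray
        O→I: I black — skip
        O→K: K black — skip
        O→M: M black — skip
      O black
    F black
    H gray
      J gray
        J→M: M black — skip
      J black
      H→L: L black — skip
      H→N: N is gray → back edge
First back edge: H → N.

H->N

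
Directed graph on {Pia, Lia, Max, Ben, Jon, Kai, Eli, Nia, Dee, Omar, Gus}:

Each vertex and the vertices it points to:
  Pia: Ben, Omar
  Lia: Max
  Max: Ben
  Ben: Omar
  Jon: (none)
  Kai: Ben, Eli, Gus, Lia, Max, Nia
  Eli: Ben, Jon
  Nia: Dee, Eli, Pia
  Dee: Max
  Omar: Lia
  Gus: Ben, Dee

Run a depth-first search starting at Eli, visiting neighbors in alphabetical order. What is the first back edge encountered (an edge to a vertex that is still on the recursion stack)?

DFS from Eli (visiting neighbors in alphabetical order); mark gray on enter, black on exit:
Eli gray
  Ben gray
    Omar gray
      Lia gray
        Max gray
          Max→Ben: Ben is gray → back edge
First back edge: Max → Ben.

Max→Ben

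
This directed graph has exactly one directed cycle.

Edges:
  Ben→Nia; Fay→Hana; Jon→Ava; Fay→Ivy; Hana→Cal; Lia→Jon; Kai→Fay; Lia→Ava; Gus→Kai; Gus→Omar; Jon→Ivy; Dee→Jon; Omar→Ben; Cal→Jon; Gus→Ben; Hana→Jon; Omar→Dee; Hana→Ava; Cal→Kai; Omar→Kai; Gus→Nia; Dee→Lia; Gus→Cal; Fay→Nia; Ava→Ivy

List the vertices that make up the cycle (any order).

Cal, Fay, Kai, Hana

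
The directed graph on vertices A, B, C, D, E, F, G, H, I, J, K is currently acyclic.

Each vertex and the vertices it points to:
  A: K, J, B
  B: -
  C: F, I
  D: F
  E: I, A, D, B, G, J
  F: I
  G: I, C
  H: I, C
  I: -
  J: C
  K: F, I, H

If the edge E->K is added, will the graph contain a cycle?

Adding E→K creates a cycle iff K can already reach E.
Explore from K: no path reaches E. The graph stays acyclic.

No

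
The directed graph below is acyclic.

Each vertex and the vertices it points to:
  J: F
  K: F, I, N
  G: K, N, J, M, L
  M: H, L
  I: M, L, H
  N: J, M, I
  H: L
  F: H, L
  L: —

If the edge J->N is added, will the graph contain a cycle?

Adding J→N creates a cycle iff N can already reach J.
Path from N: N → J.
So N → … → J → N is a cycle.

Yes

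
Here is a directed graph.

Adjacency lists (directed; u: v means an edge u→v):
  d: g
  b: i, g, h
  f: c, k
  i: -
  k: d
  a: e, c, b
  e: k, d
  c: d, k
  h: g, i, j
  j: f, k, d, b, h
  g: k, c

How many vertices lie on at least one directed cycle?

7

A vertex is on a directed cycle iff it belongs to a strongly connected component of size ≥ 2 (or has a self-loop).
The vertices on cycles are {b, c, d, g, h, j, k} — 7 in total.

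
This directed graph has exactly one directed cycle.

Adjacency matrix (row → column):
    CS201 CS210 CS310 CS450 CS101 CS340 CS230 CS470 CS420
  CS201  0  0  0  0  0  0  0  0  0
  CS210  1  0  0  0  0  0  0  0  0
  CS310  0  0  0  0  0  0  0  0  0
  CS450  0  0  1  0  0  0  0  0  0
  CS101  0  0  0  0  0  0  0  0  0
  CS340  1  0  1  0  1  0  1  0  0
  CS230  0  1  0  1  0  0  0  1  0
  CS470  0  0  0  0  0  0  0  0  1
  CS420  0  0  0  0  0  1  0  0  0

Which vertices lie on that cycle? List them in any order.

CS230, CS340, CS420, CS470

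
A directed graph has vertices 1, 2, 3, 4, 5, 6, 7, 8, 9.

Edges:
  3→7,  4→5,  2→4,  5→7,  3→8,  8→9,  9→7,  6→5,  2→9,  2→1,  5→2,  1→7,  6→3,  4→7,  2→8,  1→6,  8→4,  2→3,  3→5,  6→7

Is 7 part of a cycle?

No

7 lies on a cycle iff there is a path from 7 back to itself.
Exploring from 7, it never reaches itself; equivalently, its strongly connected component is a singleton.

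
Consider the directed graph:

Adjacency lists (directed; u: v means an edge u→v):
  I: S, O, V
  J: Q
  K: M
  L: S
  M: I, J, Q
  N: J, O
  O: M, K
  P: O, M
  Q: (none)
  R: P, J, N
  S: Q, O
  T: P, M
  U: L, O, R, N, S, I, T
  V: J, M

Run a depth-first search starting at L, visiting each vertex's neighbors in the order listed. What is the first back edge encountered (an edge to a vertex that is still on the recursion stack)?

DFS from L (visiting each vertex's neighbors in the order listed); mark gray on enter, black on exit:
L gray
  S gray
    Q gray
    Q black
    O gray
      M gray
        I gray
          I→S: S is gray → back edge
First back edge: I → S.

I->S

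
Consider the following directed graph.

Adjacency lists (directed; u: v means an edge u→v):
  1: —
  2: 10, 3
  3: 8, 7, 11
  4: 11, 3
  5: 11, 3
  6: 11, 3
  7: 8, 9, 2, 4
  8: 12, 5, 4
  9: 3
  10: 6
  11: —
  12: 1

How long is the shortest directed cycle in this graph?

For each vertex v, BFS finds the shortest path from v back to v.
The shortest such closed walk is 7 → 2 → 3 → 7, length 3.

3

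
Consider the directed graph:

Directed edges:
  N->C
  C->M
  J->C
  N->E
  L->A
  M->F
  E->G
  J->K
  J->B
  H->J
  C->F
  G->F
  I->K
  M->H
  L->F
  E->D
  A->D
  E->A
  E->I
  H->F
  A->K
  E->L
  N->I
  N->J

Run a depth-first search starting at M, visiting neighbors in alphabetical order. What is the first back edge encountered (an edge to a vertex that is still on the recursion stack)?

C→M

DFS from M (visiting neighbors in alphabetical order); mark gray on enter, black on exit:
M gray
  F gray
  F black
  H gray
    H→F: F black — skip
    J gray
      B gray
      B black
      C gray
        C→F: F black — skip
        C→M: M is gray → back edge
First back edge: C → M.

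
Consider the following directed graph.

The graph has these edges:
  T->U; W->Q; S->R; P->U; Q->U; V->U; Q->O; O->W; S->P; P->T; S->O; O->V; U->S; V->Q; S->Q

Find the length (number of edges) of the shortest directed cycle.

For each vertex v, BFS finds the shortest path from v back to v.
The shortest such closed walk is S → Q → U → S, length 3.

3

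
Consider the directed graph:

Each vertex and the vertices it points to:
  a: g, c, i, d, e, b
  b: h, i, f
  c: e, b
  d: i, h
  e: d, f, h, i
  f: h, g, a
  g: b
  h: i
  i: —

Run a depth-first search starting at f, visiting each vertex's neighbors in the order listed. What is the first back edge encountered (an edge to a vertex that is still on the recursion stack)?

DFS from f (visiting each vertex's neighbors in the order listed); mark gray on enter, black on exit:
f gray
  h gray
    i gray
    i black
  h black
  g gray
    b gray
      b→h: h black — skip
      b→i: i black — skip
      b→f: f is gray → back edge
First back edge: b → f.

b→f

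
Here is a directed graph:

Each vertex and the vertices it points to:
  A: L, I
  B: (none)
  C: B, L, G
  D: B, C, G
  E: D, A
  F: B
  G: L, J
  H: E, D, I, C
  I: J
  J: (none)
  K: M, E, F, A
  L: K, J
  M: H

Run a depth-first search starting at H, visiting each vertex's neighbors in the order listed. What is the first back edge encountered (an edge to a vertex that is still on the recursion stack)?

DFS from H (visiting each vertex's neighbors in the order listed); mark gray on enter, black on exit:
H gray
  E gray
    D gray
      B gray
      B black
      C gray
        C→B: B black — skip
        L gray
          K gray
            M gray
              M→H: H is gray → back edge
First back edge: M → H.

M->H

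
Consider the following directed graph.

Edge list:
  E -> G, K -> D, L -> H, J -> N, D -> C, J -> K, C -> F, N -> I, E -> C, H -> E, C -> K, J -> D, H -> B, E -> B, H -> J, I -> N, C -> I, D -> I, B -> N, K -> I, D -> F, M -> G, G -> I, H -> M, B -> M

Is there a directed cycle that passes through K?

K is on a cycle iff K can reach itself via ≥1 edge.
K → D → C → K — yes.

Yes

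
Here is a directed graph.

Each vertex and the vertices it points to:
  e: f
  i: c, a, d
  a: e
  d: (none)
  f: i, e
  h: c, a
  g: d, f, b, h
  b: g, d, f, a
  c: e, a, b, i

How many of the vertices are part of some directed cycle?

8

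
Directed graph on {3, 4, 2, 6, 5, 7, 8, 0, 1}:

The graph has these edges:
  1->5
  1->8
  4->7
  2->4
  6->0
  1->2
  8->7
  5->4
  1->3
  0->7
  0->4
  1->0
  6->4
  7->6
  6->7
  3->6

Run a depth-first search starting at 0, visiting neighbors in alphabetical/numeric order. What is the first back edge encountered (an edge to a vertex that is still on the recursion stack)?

6->0

DFS from 0 (visiting neighbors in alphabetical/numeric order); mark gray on enter, black on exit:
0 gray
  4 gray
    7 gray
      6 gray
        6→0: 0 is gray → back edge
First back edge: 6 → 0.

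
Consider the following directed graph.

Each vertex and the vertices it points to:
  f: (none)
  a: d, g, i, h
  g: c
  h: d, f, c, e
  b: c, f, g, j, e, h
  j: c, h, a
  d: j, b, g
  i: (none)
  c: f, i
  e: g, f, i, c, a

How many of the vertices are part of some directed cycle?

A vertex is on a directed cycle iff it belongs to a strongly connected component of size ≥ 2 (or has a self-loop).
The vertices on cycles are {a, b, d, e, h, j} — 6 in total.

6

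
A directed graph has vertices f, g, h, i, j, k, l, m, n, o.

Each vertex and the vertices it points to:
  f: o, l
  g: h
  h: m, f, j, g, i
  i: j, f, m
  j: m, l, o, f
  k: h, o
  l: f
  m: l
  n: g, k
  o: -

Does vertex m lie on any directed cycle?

No

m lies on a cycle iff there is a path from m back to itself.
Exploring from m, it never reaches itself; equivalently, its strongly connected component is a singleton.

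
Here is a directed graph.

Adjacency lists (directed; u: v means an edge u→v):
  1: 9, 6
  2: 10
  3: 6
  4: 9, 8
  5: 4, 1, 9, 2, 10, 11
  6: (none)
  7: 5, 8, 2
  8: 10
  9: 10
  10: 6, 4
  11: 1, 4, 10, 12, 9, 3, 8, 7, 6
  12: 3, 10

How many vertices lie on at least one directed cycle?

7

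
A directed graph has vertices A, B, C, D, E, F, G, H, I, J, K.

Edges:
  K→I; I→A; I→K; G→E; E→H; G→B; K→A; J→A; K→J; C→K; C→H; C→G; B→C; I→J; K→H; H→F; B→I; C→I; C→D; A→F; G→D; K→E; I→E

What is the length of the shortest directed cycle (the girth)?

2

For each vertex v, BFS finds the shortest path from v back to v.
The shortest such closed walk is K → I → K, length 2.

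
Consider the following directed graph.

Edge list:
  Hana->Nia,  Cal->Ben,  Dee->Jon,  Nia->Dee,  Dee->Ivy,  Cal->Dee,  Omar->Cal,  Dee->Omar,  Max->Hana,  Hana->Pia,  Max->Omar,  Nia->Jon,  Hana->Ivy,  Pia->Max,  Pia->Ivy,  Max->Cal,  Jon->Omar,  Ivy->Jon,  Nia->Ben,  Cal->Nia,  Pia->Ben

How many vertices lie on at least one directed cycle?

A vertex is on a directed cycle iff it belongs to a strongly connected component of size ≥ 2 (or has a self-loop).
The vertices on cycles are {Cal, Dee, Ivy, Jon, Max, Nia, Pia, Hana, Omar} — 9 in total.

9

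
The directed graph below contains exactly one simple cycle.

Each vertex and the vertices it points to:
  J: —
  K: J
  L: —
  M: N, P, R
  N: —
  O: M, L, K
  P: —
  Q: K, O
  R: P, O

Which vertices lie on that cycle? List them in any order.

M, O, R

DFS with gray/black marking from O:
O gray
  M gray
    N gray
    N black
    P gray
    P black
    R gray
      R→P: P black — skip
      R→O: O is gray → back edge
Back edge closes the cycle O → M → R → O; its vertices are {M, O, R}.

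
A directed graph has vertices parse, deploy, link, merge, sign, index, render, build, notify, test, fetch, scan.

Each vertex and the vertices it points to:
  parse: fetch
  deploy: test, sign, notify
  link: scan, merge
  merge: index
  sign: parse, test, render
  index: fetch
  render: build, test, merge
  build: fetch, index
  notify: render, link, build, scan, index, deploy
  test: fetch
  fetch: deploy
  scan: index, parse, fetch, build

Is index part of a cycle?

index is on a cycle iff index can reach itself via ≥1 edge.
index → fetch → deploy → notify → index — yes.

Yes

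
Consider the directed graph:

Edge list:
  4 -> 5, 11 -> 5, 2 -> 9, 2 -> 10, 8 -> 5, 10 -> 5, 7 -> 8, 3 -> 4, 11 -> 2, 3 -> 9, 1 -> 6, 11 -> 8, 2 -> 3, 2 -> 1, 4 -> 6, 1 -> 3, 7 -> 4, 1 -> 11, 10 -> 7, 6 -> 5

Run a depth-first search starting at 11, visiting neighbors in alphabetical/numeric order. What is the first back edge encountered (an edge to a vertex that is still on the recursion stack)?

1→11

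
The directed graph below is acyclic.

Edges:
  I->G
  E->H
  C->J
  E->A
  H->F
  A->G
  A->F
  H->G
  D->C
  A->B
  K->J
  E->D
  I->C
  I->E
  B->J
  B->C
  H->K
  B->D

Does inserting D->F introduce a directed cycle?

No

Adding D→F creates a cycle iff F can already reach D.
Explore from F: no path reaches D. The graph stays acyclic.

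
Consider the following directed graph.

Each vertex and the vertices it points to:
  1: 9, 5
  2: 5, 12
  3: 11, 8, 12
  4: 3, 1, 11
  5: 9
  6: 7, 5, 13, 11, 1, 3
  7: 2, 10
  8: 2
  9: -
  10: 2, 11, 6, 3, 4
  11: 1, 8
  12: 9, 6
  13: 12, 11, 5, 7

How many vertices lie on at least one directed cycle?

10

A vertex is on a directed cycle iff it belongs to a strongly connected component of size ≥ 2 (or has a self-loop).
The vertices on cycles are {2, 3, 4, 6, 7, 8, 10, 11, 12, 13} — 10 in total.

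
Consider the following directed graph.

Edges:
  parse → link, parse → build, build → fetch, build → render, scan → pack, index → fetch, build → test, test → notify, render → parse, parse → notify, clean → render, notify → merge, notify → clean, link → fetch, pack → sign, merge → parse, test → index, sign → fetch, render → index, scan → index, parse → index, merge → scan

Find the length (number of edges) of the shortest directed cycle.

3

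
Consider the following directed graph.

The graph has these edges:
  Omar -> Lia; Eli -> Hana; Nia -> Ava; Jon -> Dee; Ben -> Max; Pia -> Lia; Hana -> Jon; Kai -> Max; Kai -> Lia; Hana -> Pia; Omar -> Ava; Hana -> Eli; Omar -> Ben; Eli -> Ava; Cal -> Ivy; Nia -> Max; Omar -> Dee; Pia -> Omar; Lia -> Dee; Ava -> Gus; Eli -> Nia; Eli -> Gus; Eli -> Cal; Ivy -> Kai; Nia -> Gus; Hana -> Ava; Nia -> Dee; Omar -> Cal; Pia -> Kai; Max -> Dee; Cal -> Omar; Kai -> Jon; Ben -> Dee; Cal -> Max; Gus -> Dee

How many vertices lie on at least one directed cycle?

4

A vertex is on a directed cycle iff it belongs to a strongly connected component of size ≥ 2 (or has a self-loop).
The vertices on cycles are {Cal, Eli, Hana, Omar} — 4 in total.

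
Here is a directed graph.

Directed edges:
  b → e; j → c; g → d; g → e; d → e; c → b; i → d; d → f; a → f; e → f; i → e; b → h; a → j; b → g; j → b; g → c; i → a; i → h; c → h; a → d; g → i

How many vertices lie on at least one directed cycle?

6

A vertex is on a directed cycle iff it belongs to a strongly connected component of size ≥ 2 (or has a self-loop).
The vertices on cycles are {a, b, c, g, i, j} — 6 in total.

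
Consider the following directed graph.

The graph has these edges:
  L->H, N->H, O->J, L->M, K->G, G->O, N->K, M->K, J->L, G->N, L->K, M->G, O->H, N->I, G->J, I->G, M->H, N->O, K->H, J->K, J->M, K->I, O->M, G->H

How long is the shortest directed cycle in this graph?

For each vertex v, BFS finds the shortest path from v back to v.
The shortest such closed walk is I → G → N → I, length 3.

3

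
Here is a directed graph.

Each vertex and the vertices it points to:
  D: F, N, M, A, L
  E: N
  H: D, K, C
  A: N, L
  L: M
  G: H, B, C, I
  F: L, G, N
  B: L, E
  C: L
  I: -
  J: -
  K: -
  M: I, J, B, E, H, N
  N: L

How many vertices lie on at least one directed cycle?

A vertex is on a directed cycle iff it belongs to a strongly connected component of size ≥ 2 (or has a self-loop).
The vertices on cycles are {A, B, C, D, E, F, G, H, L, M, N} — 11 in total.

11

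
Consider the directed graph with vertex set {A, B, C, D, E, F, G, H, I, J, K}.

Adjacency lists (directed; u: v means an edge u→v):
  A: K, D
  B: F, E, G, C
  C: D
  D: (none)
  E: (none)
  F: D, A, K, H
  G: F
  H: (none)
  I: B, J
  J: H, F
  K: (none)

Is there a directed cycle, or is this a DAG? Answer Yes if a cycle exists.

DFS with white/gray/black marking, starting from A:
A gray
  K gray
  K black
  D gray
  D black
A black
B gray
  F gray
    F→D: D black — skip
    F→A: A black — skip
    F→K: K black — skip
    H gray
    H black
  F black
  E gray
  E black
  G gray
    G→F: F black — skip
  G black
  C gray
    C→D: D black — skip
  C black
B black
I gray
  I→B: B black — skip
  J gray
    J→H: H black — skip
    J→F: F black — skip
  J black
I black
Every edge goes to a white or black vertex — no back edge, so the graph is acyclic.

No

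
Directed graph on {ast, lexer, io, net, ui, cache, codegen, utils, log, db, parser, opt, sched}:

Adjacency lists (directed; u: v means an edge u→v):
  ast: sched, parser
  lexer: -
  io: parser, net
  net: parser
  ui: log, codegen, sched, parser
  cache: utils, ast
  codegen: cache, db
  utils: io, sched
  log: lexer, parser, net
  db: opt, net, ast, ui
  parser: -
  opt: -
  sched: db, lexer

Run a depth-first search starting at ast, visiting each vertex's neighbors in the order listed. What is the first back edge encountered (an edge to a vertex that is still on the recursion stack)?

DFS from ast (visiting each vertex's neighbors in the order listed); mark gray on enter, black on exit:
ast gray
  sched gray
    db gray
      opt gray
      opt black
      net gray
        parser gray
        parser black
      net black
      db→ast: ast is gray → back edge
First back edge: db → ast.

db→ast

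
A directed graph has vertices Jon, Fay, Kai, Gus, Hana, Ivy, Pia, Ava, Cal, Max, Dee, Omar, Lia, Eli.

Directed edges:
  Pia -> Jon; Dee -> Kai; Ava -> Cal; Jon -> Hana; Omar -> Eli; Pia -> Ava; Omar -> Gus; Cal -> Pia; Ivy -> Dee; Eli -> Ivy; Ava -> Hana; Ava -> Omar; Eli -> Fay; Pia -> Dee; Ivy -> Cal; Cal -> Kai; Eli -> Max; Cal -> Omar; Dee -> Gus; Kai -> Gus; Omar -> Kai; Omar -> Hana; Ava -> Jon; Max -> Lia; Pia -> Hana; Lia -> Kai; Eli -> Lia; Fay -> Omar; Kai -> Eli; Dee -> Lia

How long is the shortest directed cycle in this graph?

3

For each vertex v, BFS finds the shortest path from v back to v.
The shortest such closed walk is Eli → Lia → Kai → Eli, length 3.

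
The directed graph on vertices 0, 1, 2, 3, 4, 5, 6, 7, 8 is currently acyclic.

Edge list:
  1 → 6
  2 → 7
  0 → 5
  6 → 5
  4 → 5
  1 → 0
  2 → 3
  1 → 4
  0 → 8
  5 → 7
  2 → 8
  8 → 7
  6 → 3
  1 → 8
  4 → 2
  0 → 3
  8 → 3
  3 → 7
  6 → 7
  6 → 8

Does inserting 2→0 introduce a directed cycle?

Adding 2→0 creates a cycle iff 0 can already reach 2.
Explore from 0: no path reaches 2. The graph stays acyclic.

No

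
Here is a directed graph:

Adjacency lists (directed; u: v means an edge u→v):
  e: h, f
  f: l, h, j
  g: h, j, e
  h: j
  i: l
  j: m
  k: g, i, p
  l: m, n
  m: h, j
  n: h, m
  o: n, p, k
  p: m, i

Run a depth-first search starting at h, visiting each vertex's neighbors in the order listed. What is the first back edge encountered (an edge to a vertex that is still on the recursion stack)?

DFS from h (visiting each vertex's neighbors in the order listed); mark gray on enter, black on exit:
h gray
  j gray
    m gray
      m→h: h is gray → back edge
First back edge: m → h.

m→h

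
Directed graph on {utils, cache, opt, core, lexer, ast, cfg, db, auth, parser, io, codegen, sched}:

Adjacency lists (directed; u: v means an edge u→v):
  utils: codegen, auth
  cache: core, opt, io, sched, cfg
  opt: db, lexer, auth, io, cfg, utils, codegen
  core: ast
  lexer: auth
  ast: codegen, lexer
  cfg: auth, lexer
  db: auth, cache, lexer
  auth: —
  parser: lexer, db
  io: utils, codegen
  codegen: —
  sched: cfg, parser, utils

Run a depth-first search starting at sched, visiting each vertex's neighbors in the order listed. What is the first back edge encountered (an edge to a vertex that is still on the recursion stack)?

DFS from sched (visiting each vertex's neighbors in the order listed); mark gray on enter, black on exit:
sched gray
  cfg gray
    auth gray
    auth black
    lexer gray
      lexer→auth: auth black — skip
    lexer black
  cfg black
  parser gray
    parser→lexer: lexer black — skip
    db gray
      db→auth: auth black — skip
      cache gray
        core gray
          ast gray
            codegen gray
            codegen black
            ast→lexer: lexer black — skip
          ast black
        core black
        opt gray
          opt→db: db is gray → back edge
First back edge: opt → db.

opt->db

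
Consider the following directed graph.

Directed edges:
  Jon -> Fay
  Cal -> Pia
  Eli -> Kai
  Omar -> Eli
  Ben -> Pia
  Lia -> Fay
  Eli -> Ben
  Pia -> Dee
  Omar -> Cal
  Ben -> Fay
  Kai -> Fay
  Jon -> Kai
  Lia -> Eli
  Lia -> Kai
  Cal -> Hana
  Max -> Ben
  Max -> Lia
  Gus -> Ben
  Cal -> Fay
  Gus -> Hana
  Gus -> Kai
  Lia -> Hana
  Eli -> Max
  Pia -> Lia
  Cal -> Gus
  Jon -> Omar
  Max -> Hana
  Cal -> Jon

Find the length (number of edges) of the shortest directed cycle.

3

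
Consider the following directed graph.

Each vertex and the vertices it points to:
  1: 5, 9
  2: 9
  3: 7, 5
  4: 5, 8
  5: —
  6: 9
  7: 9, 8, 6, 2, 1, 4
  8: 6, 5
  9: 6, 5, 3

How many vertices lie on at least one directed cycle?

A vertex is on a directed cycle iff it belongs to a strongly connected component of size ≥ 2 (or has a self-loop).
The vertices on cycles are {1, 2, 3, 4, 6, 7, 8, 9} — 8 in total.

8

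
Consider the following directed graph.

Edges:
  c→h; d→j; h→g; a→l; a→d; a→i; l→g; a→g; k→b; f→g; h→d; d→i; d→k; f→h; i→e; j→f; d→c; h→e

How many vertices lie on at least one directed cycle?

A vertex is on a directed cycle iff it belongs to a strongly connected component of size ≥ 2 (or has a self-loop).
The vertices on cycles are {c, d, f, h, j} — 5 in total.

5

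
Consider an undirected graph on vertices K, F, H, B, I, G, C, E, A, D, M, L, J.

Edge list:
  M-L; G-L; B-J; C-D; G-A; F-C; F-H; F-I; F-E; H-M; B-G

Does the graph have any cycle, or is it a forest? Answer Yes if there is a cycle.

No

DFS, tracking each vertex's parent; an edge to a visited non-parent vertex closes a cycle.
Start from M:
visit M (parent –)
  visit H (parent M)
    visit F (parent H)
      F–H: parent, skip
      visit C (parent F)
        visit D (parent C)
          D–C: parent, skip
        C–F: parent, skip
      visit I (parent F)
        I–F: parent, skip
      visit E (parent F)
        E–F: parent, skip
    H–M: parent, skip
  visit L (parent M)
    L–M: parent, skip
    visit G (parent L)
      visit B (parent G)
        B–G: parent, skip
        visit J (parent B)
          J–B: parent, skip
      visit A (parent G)
        A–G: parent, skip
      G–L: parent, skip
visit K (parent –)
No non-parent visited neighbor found — the graph is a forest.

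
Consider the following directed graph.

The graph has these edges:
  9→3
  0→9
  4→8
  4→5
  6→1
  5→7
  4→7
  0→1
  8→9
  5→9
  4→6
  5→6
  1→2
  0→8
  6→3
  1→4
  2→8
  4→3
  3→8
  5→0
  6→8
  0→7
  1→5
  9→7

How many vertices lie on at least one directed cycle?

8

A vertex is on a directed cycle iff it belongs to a strongly connected component of size ≥ 2 (or has a self-loop).
The vertices on cycles are {0, 1, 3, 4, 5, 6, 8, 9} — 8 in total.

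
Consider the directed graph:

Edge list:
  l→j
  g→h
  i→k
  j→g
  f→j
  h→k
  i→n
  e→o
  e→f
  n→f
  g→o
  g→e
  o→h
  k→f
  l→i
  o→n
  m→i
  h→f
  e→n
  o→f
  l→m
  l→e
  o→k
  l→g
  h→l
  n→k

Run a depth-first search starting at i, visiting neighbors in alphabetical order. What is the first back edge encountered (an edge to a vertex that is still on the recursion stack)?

DFS from i (visiting neighbors in alphabetical order); mark gray on enter, black on exit:
i gray
  k gray
    f gray
      j gray
        g gray
          e gray
            e→f: f is gray → back edge
First back edge: e → f.

e→f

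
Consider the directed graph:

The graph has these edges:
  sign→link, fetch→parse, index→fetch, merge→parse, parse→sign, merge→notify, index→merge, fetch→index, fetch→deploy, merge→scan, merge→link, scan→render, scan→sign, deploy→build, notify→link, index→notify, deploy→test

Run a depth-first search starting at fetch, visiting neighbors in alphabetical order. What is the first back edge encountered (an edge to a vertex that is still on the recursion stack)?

DFS from fetch (visiting neighbors in alphabetical order); mark gray on enter, black on exit:
fetch gray
  deploy gray
    build gray
    build black
    test gray
    test black
  deploy black
  index gray
    index→fetch: fetch is gray → back edge
First back edge: index → fetch.

index->fetch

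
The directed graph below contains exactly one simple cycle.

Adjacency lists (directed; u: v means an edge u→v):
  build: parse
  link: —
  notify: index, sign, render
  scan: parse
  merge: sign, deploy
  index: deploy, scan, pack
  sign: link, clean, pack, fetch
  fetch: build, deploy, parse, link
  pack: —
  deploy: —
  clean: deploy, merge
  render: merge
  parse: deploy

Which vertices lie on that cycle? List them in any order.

sign, clean, merge

DFS with gray/black marking from sign:
sign gray
  link gray
  link black
  clean gray
    deploy gray
    deploy black
    merge gray
      merge→sign: sign is gray → back edge
Back edge closes the cycle sign → clean → merge → sign; its vertices are {sign, clean, merge}.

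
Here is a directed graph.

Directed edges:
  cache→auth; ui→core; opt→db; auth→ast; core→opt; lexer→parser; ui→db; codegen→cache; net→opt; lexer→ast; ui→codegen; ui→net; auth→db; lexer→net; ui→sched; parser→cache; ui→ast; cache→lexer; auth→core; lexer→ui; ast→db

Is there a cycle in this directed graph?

Yes

DFS with white/gray/black marking, starting from db:
db gray
db black
codegen gray
  cache gray
    auth gray
      core gray
        opt gray
          opt→db: db black — skip
        opt black
      core black
      ast gray
        ast→db: db black — skip
      ast black
      auth→db: db black — skip
    auth black
    lexer gray
      ui gray
        ui→core: core black — skip
        ui→ast: ast black — skip
        ui→codegen: codegen is gray → back edge
Back edge found, so a cycle exists: codegen → cache → lexer → ui → codegen.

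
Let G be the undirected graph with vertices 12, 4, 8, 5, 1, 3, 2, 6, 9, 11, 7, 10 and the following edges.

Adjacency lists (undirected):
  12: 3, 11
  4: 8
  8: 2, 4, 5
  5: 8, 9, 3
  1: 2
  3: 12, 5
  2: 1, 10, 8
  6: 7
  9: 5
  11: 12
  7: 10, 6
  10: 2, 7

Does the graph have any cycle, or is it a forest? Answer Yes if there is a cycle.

No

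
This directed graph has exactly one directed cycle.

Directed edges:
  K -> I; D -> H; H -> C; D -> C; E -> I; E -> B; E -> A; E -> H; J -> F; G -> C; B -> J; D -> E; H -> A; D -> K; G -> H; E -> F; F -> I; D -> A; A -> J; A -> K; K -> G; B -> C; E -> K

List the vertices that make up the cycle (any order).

DFS with gray/black marking from A:
A gray
  K gray
    G gray
      C gray
      C black
      H gray
        H→C: C black — skip
        H→A: A is gray → back edge
Back edge closes the cycle A → K → G → H → A; its vertices are {A, G, H, K}.

A, G, H, K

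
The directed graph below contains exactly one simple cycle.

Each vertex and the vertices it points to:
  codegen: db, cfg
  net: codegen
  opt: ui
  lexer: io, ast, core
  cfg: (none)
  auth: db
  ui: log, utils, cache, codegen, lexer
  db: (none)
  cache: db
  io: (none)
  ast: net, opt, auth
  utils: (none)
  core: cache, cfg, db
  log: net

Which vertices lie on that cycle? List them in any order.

ui, ast, opt, lexer

DFS with gray/black marking from ui:
ui gray
  log gray
    net gray
      codegen gray
        db gray
        db black
        cfg gray
        cfg black
      codegen black
    net black
  log black
  utils gray
  utils black
  cache gray
    cache→db: db black — skip
  cache black
  ui→codegen: codegen black — skip
  lexer gray
    io gray
    io black
    ast gray
      ast→net: net black — skip
      opt gray
        opt→ui: ui is gray → back edge
Back edge closes the cycle ui → lexer → ast → opt → ui; its vertices are {ui, ast, opt, lexer}.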